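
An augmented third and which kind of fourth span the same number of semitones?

perfect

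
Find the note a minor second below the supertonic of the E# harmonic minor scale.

The supertonic of E# harmonic minor is F##.
A minor second (1 semitone) below F## lands on the letter E, giving E##.

E##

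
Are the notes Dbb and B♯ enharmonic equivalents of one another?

Yes

Dbb = pitch class 0 and B# = pitch class 0 — the same pitch class, so they are enharmonic equivalents.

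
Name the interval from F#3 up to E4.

The letter names run F→E, a span of 6 letter steps, so the interval is some kind of seventh.
F# to E is 10 semitones. A major seventh is 11, so 10 makes it minor.

minor seventh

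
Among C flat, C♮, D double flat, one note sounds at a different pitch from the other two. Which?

In 12-tone equal temperament, enharmonic equivalents share a pitch class. Cb is pitch class 11; C is pitch class 0; Dbb is pitch class 0.
C and Dbb share pitch class 0, while Cb is pitch class 11.

Cb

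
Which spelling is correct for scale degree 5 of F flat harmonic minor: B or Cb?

Each scale degree takes a distinct letter name. Degree 5 of a scale on F must use the letter C.
Cb and B are enharmonically the same pitch, but only Cb uses the letter C, so it is the correct spelling here.

Cb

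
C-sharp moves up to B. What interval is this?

The letter names run C→B, a span of 6 letter steps, so the interval is some kind of seventh.
C# to B is 10 semitones. A major seventh is 11, so 10 makes it minor.

minor seventh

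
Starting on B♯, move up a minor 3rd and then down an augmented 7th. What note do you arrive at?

Eb

A minor third up from B# is D# (letter D, 3 semitones up).
An augmented seventh down from D# is Eb (letter E, 12 semitones down).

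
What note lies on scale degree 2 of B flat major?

The Bb major scale runs Bb C D Eb F G A.
Degree 2 is C.

C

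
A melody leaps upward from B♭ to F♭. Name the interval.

Counting letters B–C–D–E–F gives a fifth.
Bb→Fb = 6 semitones, 1 narrower than the perfect fifth (7), so diminished.

diminished fifth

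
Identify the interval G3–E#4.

Counting letters G–A–B–C–D–E gives a sixth.
G→E# = 10 semitones, 1 wider than the major sixth (9), so augmented.

augmented sixth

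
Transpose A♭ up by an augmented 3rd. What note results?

A third above A lands on the letter C.
An augmented third spans 5 semitones, so Ab moves to pitch class 1. On the letter C that is C#.

C#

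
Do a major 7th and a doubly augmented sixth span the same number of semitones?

A major seventh spans 11 semitones; a doubly augmented sixth spans 11.
They are enharmonically equivalent.

Yes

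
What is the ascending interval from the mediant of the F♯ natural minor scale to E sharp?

The mediant of F# natural minor is A.
A up to E#: letters A→E make it a fifth; 8 semitones makes it augmented.

augmented fifth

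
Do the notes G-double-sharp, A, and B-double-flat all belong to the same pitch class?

G## is pitch class 9; A is pitch class 9; Bbb is pitch class 9.
All spellings map to pitch class 9, so they are enharmonically equivalent.

Yes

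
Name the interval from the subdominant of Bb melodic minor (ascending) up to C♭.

minor sixth

The subdominant of Bb melodic minor (ascending) is Eb.
Eb up to Cb: letters E→C make it a sixth; 8 semitones makes it minor.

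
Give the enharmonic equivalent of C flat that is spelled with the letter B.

Cb is pitch class 11. The letter B alone is pitch class 11.
Pitch class 11 on B needs no accidental: B.

B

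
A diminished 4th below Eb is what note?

B

A fourth below E lands on the letter B.
A diminished fourth spans 4 semitones, so Eb moves to pitch class 11. On the letter B that is B.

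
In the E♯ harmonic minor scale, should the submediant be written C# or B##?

C#

Each scale degree takes a distinct letter name. Degree 6 of a scale on E must use the letter C.
C# and B## are enharmonically the same pitch, but only C# uses the letter C, so it is the correct spelling here.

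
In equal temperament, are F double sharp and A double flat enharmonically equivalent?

F## = pitch class 7 and Abb = pitch class 7 — the same pitch class, so they are enharmonic equivalents.

Yes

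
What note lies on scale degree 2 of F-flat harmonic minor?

Gb

Degree 2 takes the letter 1 step above F, which is G.
In harmonic minor, degree 2 sits 2 semitones above the tonic. Fb + 2 semitones is pitch class 6, spelled on G as Gb.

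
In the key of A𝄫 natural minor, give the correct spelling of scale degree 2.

Bbb

Degree 2 takes the letter 1 step above A, which is B.
In natural minor, degree 2 sits 2 semitones above the tonic. Abb + 2 semitones is pitch class 9, spelled on B as Bbb.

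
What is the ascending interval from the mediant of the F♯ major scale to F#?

minor sixth

The mediant of F# major is A#.
A# up to F#: letters A→F make it a sixth; 8 semitones makes it minor.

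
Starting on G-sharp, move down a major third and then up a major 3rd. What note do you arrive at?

G#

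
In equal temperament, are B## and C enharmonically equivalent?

No

Two spellings are enharmonically equivalent only if they share a pitch class.
Here B## → 1, C → 0; 0 ≠ 1, so they are not.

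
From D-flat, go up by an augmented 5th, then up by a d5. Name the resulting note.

An augmented fifth up from Db is A (letter A, 8 semitones up).
A diminished fifth up from A is Eb (letter E, 6 semitones up).

Eb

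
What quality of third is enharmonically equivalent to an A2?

An augmented second spans 3 semitones.
A third spanning 3 semitones is minor (the major third is 4).

minor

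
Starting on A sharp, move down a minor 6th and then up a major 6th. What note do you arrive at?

A##

A minor sixth down from A# is C## (letter C, 8 semitones down).
A major sixth up from C## is A## (letter A, 9 semitones up).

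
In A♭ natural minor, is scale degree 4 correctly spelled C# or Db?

Db

Each scale degree takes a distinct letter name. Degree 4 of a scale on A must use the letter D.
Db and C# are enharmonically the same pitch, but only Db uses the letter D, so it is the correct spelling here.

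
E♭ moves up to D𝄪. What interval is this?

The letter names run E→D, a span of 6 letter steps, so the interval is some kind of seventh.
Eb to D## is 13 semitones. A major seventh is 11, so 13 makes it doubly augmented.

doubly augmented seventh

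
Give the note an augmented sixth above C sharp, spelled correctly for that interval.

C up a major sixth is A, so the target letter is A.
From C#, an augmented sixth is 10 semitones up: A##.

A##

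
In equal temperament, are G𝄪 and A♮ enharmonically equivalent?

G## = pitch class 9 and A = pitch class 9 — the same pitch class, so they are enharmonic equivalents.

Yes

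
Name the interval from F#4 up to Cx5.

augmented fifth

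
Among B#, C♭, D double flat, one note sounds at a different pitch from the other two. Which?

Cb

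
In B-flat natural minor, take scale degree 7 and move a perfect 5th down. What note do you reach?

Scale degree 7 of Bb natural minor is Ab.
A perfect fifth (7 semitones) below Ab lands on the letter D, giving Db.

Db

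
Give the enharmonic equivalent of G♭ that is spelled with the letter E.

E##

Plain E sits 2 semitones below Gb, so on the letter E the same pitch needs a double sharp: E##.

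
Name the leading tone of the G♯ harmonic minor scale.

F##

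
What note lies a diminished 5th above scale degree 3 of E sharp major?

Scale degree 3 of E# major is G##.
A diminished fifth (6 semitones) above G## lands on the letter D, giving D#.

D#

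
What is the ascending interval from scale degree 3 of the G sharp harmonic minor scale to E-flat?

diminished fourth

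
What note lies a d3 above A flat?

Cbb

A third above A lands on the letter C.
A diminished third spans 2 semitones, so Ab moves to pitch class 10. On the letter C that is Cbb.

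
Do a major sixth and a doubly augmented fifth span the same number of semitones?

A major sixth spans 9 semitones; a doubly augmented fifth spans 9.
They are enharmonically equivalent.

Yes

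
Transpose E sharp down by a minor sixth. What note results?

G##

A sixth below E lands on the letter G.
A minor sixth spans 8 semitones, so E# moves to pitch class 9. On the letter G that is G##.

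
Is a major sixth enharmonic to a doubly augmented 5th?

A major sixth spans 9 semitones; a doubly augmented fifth spans 9.
They are enharmonically equivalent.

Yes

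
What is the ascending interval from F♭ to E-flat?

major seventh

The letter names run F→E, a span of 6 letter steps, so the interval is some kind of seventh.
Fb to Eb is 11 semitones. A major seventh is 11, so 11 makes it major.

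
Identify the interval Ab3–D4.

augmented fourth

The letter names run A→D, a span of 3 letter steps, so the interval is some kind of fourth.
Ab to D is 6 semitones. A perfect fourth is 5, so 6 makes it augmented.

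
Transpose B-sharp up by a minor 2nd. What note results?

C#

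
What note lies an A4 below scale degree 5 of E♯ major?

F#

Scale degree 5 of E# major is B#.
An augmented fourth (6 semitones) below B# lands on the letter F, giving F#.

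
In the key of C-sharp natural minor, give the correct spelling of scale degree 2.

D#

The C# natural minor scale runs C# D# E F# G# A B.
Degree 2 is D#.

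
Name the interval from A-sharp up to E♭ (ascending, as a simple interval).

doubly diminished fifth

The letter names run A→E, a span of 4 letter steps, so the interval is some kind of fifth.
A# to Eb is 5 semitones. A perfect fifth is 7, so 5 makes it doubly diminished.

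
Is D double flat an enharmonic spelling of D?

Dbb is pitch class 0; D is pitch class 2.
The pitch classes differ (0 vs. 2), so they are not enharmonic equivalents.

No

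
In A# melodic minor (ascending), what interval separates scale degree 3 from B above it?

Scale degree 3 of A# melodic minor (ascending) is C#.
C# up to B: letters C→B make it a seventh; 10 semitones makes it minor.

minor seventh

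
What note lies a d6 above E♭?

A sixth above E lands on the letter C.
A diminished sixth spans 7 semitones, so Eb moves to pitch class 10. On the letter C that is Cbb.

Cbb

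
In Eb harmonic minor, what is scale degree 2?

F

The Eb harmonic minor scale runs Eb F Gb Ab Bb Cb D.
Degree 2 is F.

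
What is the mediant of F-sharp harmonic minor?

Degree 3 takes the letter 2 steps above F, which is A.
In harmonic minor, degree 3 sits 3 semitones above the tonic. F# + 3 semitones is pitch class 9, spelled on A as A.

A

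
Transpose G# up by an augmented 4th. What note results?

G up a perfect fourth is C, so the target letter is C.
From G#, an augmented fourth is 6 semitones up: C##.

C##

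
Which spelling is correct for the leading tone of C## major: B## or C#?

B##

Each scale degree takes a distinct letter name. Degree 7 of a scale on C must use the letter B.
B## and C# are enharmonically the same pitch, but only B## uses the letter B, so it is the correct spelling here.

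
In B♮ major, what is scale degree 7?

A#

Degree 7 takes the letter 6 steps above B, which is A.
In major, degree 7 sits 11 semitones above the tonic. B + 11 semitones is pitch class 10, spelled on A as A#.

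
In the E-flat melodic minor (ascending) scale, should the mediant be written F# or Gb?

Gb

Each scale degree takes a distinct letter name. Degree 3 of a scale on E must use the letter G.
Gb and F# are enharmonically the same pitch, but only Gb uses the letter G, so it is the correct spelling here.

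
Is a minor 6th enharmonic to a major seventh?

A minor sixth spans 8 semitones; a major seventh spans 11.
The spans differ, so they are not enharmonic equivalents.

No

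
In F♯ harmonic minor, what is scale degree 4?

B

The F# harmonic minor scale runs F# G# A B C# D E#.
Degree 4 is B.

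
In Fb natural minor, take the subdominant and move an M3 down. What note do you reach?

Gbb

The subdominant of Fb natural minor is Bbb.
A major third (4 semitones) below Bbb lands on the letter G, giving Gbb.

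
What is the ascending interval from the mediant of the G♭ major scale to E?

augmented fourth

The mediant of Gb major is Bb.
Bb up to E: letters B→E make it a fourth; 6 semitones makes it augmented.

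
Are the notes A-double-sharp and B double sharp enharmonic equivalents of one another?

No

Two spellings are enharmonically equivalent only if they share a pitch class.
Here A## → 11, B## → 1; 1 ≠ 11, so they are not.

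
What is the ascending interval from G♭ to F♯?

augmented seventh

Counting letters G–A–B–C–D–E–F gives a seventh.
Gb→F# = 12 semitones, 1 wider than the major seventh (11), so augmented.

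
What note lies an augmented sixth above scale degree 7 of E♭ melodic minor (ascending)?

B#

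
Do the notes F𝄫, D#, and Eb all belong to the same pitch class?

Fbb is pitch class 3; D# is pitch class 3; Eb is pitch class 3.
All spellings map to pitch class 3, so they are enharmonically equivalent.

Yes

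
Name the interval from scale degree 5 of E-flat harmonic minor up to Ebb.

diminished fourth

Scale degree 5 of Eb harmonic minor is Bb.
Bb up to Ebb: letters B→E make it a fourth; 4 semitones makes it diminished.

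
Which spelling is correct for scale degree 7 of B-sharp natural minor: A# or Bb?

Each scale degree takes a distinct letter name. Degree 7 of a scale on B must use the letter A.
A# and Bb are enharmonically the same pitch, but only A# uses the letter A, so it is the correct spelling here.

A#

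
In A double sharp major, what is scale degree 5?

Degree 5 takes the letter 4 steps above A, which is E.
In major, degree 5 sits 7 semitones above the tonic. A## + 7 semitones is pitch class 6, spelled on E as E##.

E##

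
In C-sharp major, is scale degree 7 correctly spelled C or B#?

B#

Each scale degree takes a distinct letter name. Degree 7 of a scale on C must use the letter B.
B# and C are enharmonically the same pitch, but only B# uses the letter B, so it is the correct spelling here.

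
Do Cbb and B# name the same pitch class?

Two spellings are enharmonically equivalent only if they share a pitch class.
Here Cbb → 10, B# → 0; 0 ≠ 10, so they are not.

No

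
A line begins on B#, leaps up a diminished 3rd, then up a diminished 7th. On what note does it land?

Cb

A diminished third up from B# is D (letter D, 2 semitones up).
A diminished seventh up from D is Cb (letter C, 9 semitones up).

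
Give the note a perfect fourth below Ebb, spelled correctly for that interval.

Bbb

A fourth below E lands on the letter B.
A perfect fourth spans 5 semitones, so Ebb moves to pitch class 9. On the letter B that is Bbb.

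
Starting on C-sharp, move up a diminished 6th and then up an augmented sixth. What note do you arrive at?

A diminished sixth up from C# is Ab (letter A, 7 semitones up).
An augmented sixth up from Ab is F# (letter F, 10 semitones up).

F#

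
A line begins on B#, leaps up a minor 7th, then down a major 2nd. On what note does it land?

A minor seventh up from B# is A# (letter A, 10 semitones up).
A major second down from A# is G# (letter G, 2 semitones down).

G#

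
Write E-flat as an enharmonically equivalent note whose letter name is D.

D#

Eb is pitch class 3. The letter D alone is pitch class 2.
To reach pitch class 3 from D requires an offset of +1 semitone, i.e. sharp: D#.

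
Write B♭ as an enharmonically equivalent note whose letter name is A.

A#

Plain A sits 1 semitone below Bb, so on the letter A the same pitch needs a sharp: A#.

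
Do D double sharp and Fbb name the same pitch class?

D## is pitch class 4; Fbb is pitch class 3.
The pitch classes differ (4 vs. 3), so they are not enharmonic equivalents.

No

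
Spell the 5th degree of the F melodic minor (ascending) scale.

C

The F melodic minor (ascending) scale runs F G Ab Bb C D E.
Degree 5 is C.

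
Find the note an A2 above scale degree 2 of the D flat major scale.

F#

Scale degree 2 of Db major is Eb.
An augmented second (3 semitones) above Eb lands on the letter F, giving F#.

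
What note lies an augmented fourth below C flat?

A fourth below C lands on the letter G.
An augmented fourth spans 6 semitones, so Cb moves to pitch class 5. On the letter G that is Gbb.

Gbb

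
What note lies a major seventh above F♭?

A seventh above F lands on the letter E.
A major seventh spans 11 semitones, so Fb moves to pitch class 3. On the letter E that is Eb.

Eb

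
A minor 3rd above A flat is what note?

Cb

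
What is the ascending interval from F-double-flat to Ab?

The letter names run F→A, a span of 2 letter steps, so the interval is some kind of third.
Fbb to Ab is 5 semitones. A major third is 4, so 5 makes it augmented.

augmented third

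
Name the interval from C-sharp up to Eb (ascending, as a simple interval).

Counting letters C–D–E gives a third.
C#→Eb = 2 semitones, 2 narrower than the major third (4), so diminished.

diminished third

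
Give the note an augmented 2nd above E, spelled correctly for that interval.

A second above E lands on the letter F.
An augmented second spans 3 semitones, so E moves to pitch class 7. On the letter F that is F##.

F##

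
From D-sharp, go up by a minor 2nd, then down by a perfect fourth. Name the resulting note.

A minor second up from D# is E (letter E, 1 semitone up).
A perfect fourth down from E is B (letter B, 5 semitones down).

B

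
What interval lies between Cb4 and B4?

augmented seventh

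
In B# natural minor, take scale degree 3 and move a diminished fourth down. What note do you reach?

Scale degree 3 of B# natural minor is D#.
A diminished fourth (4 semitones) below D# lands on the letter A, giving A##.

A##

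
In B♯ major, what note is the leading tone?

A##

The B# major scale runs B# C## D## E# F## G## A##.
Degree 7 is A##.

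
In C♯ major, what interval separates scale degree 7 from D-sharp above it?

minor third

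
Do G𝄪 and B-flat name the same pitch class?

No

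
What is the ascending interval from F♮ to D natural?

Counting letters F–G–A–B–C–D gives a sixth.
F→D = 9 semitones, exactly the major sixth.

major sixth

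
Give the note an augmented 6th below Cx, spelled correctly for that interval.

E

A sixth below C lands on the letter E.
An augmented sixth spans 10 semitones, so C## moves to pitch class 4. On the letter E that is E.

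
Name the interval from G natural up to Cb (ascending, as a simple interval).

The letter names run G→C, a span of 3 letter steps, so the interval is some kind of fourth.
G to Cb is 4 semitones. A perfect fourth is 5, so 4 makes it diminished.

diminished fourth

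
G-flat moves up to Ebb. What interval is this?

minor sixth

Counting letters G–A–B–C–D–E gives a sixth.
Gb→Ebb = 8 semitones, 1 narrower than the major sixth (9), so minor.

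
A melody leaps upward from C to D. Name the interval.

The letter names run C→D, a span of 1 letter step, so the interval is some kind of second.
C to D is 2 semitones. A major second is 2, so 2 makes it major.

major second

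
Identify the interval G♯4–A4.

Counting letters G–A gives a second.
G#→A = 1 semitone, 1 narrower than the major second (2), so minor.

minor second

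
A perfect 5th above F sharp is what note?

C#

F up a perfect fifth is C, so the target letter is C.
From F#, a perfect fifth is 7 semitones up: C#.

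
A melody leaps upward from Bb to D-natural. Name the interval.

major third

The letter names run B→D, a span of 2 letter steps, so the interval is some kind of third.
Bb to D is 4 semitones. A major third is 4, so 4 makes it major.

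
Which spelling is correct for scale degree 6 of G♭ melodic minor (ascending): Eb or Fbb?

Eb

Each scale degree takes a distinct letter name. Degree 6 of a scale on G must use the letter E.
Eb and Fbb are enharmonically the same pitch, but only Eb uses the letter E, so it is the correct spelling here.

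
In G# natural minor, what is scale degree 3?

B

Degree 3 takes the letter 2 steps above G, which is B.
In natural minor, degree 3 sits 3 semitones above the tonic. G# + 3 semitones is pitch class 11, spelled on B as B.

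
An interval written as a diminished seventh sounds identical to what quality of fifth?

A diminished seventh spans 9 semitones.
A fifth spanning 9 semitones is doubly augmented (the perfect fifth is 7).

doubly augmented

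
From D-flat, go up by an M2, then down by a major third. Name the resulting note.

Cb

A major second up from Db is Eb (letter E, 2 semitones up).
A major third down from Eb is Cb (letter C, 4 semitones down).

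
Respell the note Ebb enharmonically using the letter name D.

Ebb is pitch class 2. The letter D alone is pitch class 2.
Pitch class 2 on D needs no accidental: D.

D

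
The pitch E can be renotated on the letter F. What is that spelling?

Fb

E is pitch class 4. The letter F alone is pitch class 5.
To reach pitch class 4 from F requires an offset of -1 semitone, i.e. flat: Fb.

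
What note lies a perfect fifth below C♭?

C down a perfect fifth is F, so the target letter is F.
From Cb, a perfect fifth is 7 semitones down: Fb.

Fb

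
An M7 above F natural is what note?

E

A seventh above F lands on the letter E.
A major seventh spans 11 semitones, so F moves to pitch class 4. On the letter E that is E.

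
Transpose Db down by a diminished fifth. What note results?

D down a perfect fifth is G, so the target letter is G.
From Db, a diminished fifth is 6 semitones down: G.

G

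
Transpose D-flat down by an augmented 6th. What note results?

D down a major sixth is F, so the target letter is F.
From Db, an augmented sixth is 10 semitones down: Fbb.

Fbb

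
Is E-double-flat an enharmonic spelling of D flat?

No

Ebb is pitch class 2; Db is pitch class 1.
The pitch classes differ (2 vs. 1), so they are not enharmonic equivalents.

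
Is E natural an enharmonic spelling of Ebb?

No

Two spellings are enharmonically equivalent only if they share a pitch class.
Here E → 4, Ebb → 2; 2 ≠ 4, so they are not.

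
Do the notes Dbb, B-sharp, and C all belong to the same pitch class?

Dbb is pitch class 0; B# is pitch class 0; C is pitch class 0.
All spellings map to pitch class 0, so they are enharmonically equivalent.

Yes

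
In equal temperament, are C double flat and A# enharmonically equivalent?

Cbb = pitch class 10 and A# = pitch class 10 — the same pitch class, so they are enharmonic equivalents.

Yes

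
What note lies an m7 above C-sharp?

B

C up a major seventh is B, so the target letter is B.
From C#, a minor seventh is 10 semitones up: B.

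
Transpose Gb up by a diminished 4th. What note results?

G up a perfect fourth is C, so the target letter is C.
From Gb, a diminished fourth is 4 semitones up: Cbb.

Cbb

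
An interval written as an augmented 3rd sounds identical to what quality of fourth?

perfect

An augmented third spans 5 semitones.
A fourth spanning 5 semitones is perfect (the perfect fourth is 5).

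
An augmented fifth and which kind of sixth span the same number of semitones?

An augmented fifth spans 8 semitones.
A sixth spanning 8 semitones is minor (the major sixth is 9).

minor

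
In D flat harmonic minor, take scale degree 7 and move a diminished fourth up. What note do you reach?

Fb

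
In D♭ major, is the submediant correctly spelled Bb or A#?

Bb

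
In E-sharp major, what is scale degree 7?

Degree 7 takes the letter 6 steps above E, which is D.
In major, degree 7 sits 11 semitones above the tonic. E# + 11 semitones is pitch class 4, spelled on D as D##.

D##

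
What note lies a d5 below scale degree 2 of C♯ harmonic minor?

Scale degree 2 of C# harmonic minor is D#.
A diminished fifth (6 semitones) below D# lands on the letter G, giving G##.

G##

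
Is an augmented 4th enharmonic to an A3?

No

An augmented fourth spans 6 semitones; an augmented third spans 5.
The spans differ, so they are not enharmonic equivalents.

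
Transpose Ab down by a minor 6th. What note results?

C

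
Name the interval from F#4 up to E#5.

major seventh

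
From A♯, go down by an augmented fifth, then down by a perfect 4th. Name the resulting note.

A

An augmented fifth down from A# is D (letter D, 8 semitones down).
A perfect fourth down from D is A (letter A, 5 semitones down).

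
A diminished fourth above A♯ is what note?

D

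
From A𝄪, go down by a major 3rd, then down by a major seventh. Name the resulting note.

A major third down from A## is F## (letter F, 4 semitones down).
A major seventh down from F## is G# (letter G, 11 semitones down).

G#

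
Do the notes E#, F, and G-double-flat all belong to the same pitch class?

E# = pitch class 5 and F = pitch class 5 and Gbb = pitch class 5 — the same pitch class, so they are enharmonic equivalents.

Yes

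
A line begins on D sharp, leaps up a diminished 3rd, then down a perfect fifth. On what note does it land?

Bb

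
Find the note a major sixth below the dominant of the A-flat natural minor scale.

Gb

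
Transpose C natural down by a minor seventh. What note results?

D

A seventh below C lands on the letter D.
A minor seventh spans 10 semitones, so C moves to pitch class 2. On the letter D that is D.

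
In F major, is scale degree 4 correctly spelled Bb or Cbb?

Bb

Each scale degree takes a distinct letter name. Degree 4 of a scale on F must use the letter B.
Bb and Cbb are enharmonically the same pitch, but only Bb uses the letter B, so it is the correct spelling here.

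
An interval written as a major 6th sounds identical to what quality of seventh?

A major sixth spans 9 semitones.
A seventh spanning 9 semitones is diminished (the major seventh is 11).

diminished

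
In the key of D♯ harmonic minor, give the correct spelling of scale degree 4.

G#

Degree 4 takes the letter 3 steps above D, which is G.
In harmonic minor, degree 4 sits 5 semitones above the tonic. D# + 5 semitones is pitch class 8, spelled on G as G#.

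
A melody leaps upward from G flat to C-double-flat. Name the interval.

diminished fourth

The letter names run G→C, a span of 3 letter steps, so the interval is some kind of fourth.
Gb to Cbb is 4 semitones. A perfect fourth is 5, so 4 makes it diminished.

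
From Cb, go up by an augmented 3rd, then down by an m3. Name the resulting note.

C#

An augmented third up from Cb is E (letter E, 5 semitones up).
A minor third down from E is C# (letter C, 3 semitones down).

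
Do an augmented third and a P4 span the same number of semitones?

An augmented third spans 5 semitones; a perfect fourth spans 5.
They are enharmonically equivalent.

Yes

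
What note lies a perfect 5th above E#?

B#

E up a perfect fifth is B, so the target letter is B.
From E#, a perfect fifth is 7 semitones up: B#.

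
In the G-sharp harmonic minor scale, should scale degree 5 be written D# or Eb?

Each scale degree takes a distinct letter name. Degree 5 of a scale on G must use the letter D.
D# and Eb are enharmonically the same pitch, but only D# uses the letter D, so it is the correct spelling here.

D#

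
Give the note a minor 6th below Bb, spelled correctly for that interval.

D

A sixth below B lands on the letter D.
A minor sixth spans 8 semitones, so Bb moves to pitch class 2. On the letter D that is D.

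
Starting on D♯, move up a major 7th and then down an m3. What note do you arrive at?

A##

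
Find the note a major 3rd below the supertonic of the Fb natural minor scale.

Ebb

The supertonic of Fb natural minor is Gb.
A major third (4 semitones) below Gb lands on the letter E, giving Ebb.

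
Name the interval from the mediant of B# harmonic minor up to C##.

The mediant of B# harmonic minor is D#.
D# up to C##: letters D→C make it a seventh; 11 semitones makes it major.

major seventh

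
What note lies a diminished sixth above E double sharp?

A sixth above E lands on the letter C.
A diminished sixth spans 7 semitones, so E## moves to pitch class 1. On the letter C that is C#.

C#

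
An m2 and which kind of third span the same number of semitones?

doubly diminished

A minor second spans 1 semitone.
A third spanning 1 semitone is doubly diminished (the major third is 4).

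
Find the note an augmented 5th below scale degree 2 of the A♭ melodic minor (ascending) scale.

Ebb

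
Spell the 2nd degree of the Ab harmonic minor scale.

The Ab harmonic minor scale runs Ab Bb Cb Db Eb Fb G.
Degree 2 is Bb.

Bb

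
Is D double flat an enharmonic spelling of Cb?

Two spellings are enharmonically equivalent only if they share a pitch class.
Here Dbb → 0, Cb → 11; 0 ≠ 11, so they are not.

No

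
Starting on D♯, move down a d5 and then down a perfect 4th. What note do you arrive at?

D##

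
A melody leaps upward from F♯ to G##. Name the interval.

augmented second

The letter names run F→G, a span of 1 letter step, so the interval is some kind of second.
F# to G## is 3 semitones. A major second is 2, so 3 makes it augmented.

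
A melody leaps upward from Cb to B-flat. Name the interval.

Counting letters C–D–E–F–G–A–B gives a seventh.
Cb→Bb = 11 semitones, exactly the major seventh.

major seventh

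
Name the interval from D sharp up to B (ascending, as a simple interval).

minor sixth

The letter names run D→B, a span of 5 letter steps, so the interval is some kind of sixth.
D# to B is 8 semitones. A major sixth is 9, so 8 makes it minor.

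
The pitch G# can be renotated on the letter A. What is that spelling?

Ab

G# is pitch class 8. The letter A alone is pitch class 9.
To reach pitch class 8 from A requires an offset of -1 semitone, i.e. flat: Ab.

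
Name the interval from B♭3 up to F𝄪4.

doubly augmented fifth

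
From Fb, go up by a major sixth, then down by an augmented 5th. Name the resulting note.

Gbb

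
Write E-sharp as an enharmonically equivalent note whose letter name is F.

Plain F sits at the same pitch as E#, so on the letter F the same pitch needs a natural: F.

F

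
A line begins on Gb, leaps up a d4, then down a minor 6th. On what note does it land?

A diminished fourth up from Gb is Cbb (letter C, 4 semitones up).
A minor sixth down from Cbb is Ebb (letter E, 8 semitones down).

Ebb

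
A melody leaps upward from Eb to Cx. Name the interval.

doubly augmented sixth

Counting letters E–F–G–A–B–C gives a sixth.
Eb→C## = 11 semitones, 2 wider than the major sixth (9), so doubly augmented.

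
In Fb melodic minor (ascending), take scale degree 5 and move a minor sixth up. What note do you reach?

Scale degree 5 of Fb melodic minor (ascending) is Cb.
A minor sixth (8 semitones) above Cb lands on the letter A, giving Abb.

Abb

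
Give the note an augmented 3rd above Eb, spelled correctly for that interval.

E up a major third is G#, so the target letter is G.
From Eb, an augmented third is 5 semitones up: G#.

G#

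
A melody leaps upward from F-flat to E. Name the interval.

augmented seventh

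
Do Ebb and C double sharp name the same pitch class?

Ebb is pitch class 2; C## is pitch class 2.
All spellings map to pitch class 2, so they are enharmonically equivalent.

Yes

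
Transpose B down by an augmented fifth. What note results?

Eb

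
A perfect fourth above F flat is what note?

Bbb

F up a perfect fourth is Bb, so the target letter is B.
From Fb, a perfect fourth is 5 semitones up: Bbb.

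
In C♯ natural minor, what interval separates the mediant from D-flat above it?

diminished seventh

The mediant of C# natural minor is E.
E up to Db: letters E→D make it a seventh; 9 semitones makes it diminished.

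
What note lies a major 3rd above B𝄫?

Db

B up a major third is D#, so the target letter is D.
From Bbb, a major third is 4 semitones up: Db.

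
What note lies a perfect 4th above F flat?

Bbb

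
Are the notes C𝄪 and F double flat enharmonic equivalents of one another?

No

C## is pitch class 2; Fbb is pitch class 3.
The pitch classes differ (2 vs. 3), so they are not enharmonic equivalents.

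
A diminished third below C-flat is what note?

A third below C lands on the letter A.
A diminished third spans 2 semitones, so Cb moves to pitch class 9. On the letter A that is A.

A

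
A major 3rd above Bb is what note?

D

B up a major third is D#, so the target letter is D.
From Bb, a major third is 4 semitones up: D.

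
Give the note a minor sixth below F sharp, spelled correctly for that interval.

F down a major sixth is Ab, so the target letter is A.
From F#, a minor sixth is 8 semitones down: A#.

A#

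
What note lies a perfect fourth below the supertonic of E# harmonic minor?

C##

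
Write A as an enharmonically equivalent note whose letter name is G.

G##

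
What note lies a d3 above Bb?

Dbb

A third above B lands on the letter D.
A diminished third spans 2 semitones, so Bb moves to pitch class 0. On the letter D that is Dbb.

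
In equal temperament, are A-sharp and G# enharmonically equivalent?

A# is pitch class 10; G# is pitch class 8.
The pitch classes differ (10 vs. 8), so they are not enharmonic equivalents.

No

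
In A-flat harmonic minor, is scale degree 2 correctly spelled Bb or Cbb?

Each scale degree takes a distinct letter name. Degree 2 of a scale on A must use the letter B.
Bb and Cbb are enharmonically the same pitch, but only Bb uses the letter B, so it is the correct spelling here.

Bb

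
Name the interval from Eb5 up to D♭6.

minor seventh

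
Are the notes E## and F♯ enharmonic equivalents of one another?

Yes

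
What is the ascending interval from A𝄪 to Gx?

minor seventh

Counting letters A–B–C–D–E–F–G gives a seventh.
A##→G## = 10 semitones, 1 narrower than the major seventh (11), so minor.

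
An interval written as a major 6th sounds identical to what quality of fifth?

A major sixth spans 9 semitones.
A fifth spanning 9 semitones is doubly augmented (the perfect fifth is 7).

doubly augmented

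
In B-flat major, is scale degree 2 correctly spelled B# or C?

Each scale degree takes a distinct letter name. Degree 2 of a scale on B must use the letter C.
C and B# are enharmonically the same pitch, but only C uses the letter C, so it is the correct spelling here.

C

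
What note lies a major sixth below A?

A down a major sixth is C, so the target letter is C.
From A, a major sixth is 9 semitones down: C.

C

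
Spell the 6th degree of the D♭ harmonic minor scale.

Degree 6 takes the letter 5 steps above D, which is B.
In harmonic minor, degree 6 sits 8 semitones above the tonic. Db + 8 semitones is pitch class 9, spelled on B as Bbb.

Bbb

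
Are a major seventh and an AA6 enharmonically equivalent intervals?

Yes

A major seventh spans 11 semitones; a doubly augmented sixth spans 11.
They are enharmonically equivalent.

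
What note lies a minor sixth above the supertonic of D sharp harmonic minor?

The supertonic of D# harmonic minor is E#.
A minor sixth (8 semitones) above E# lands on the letter C, giving C#.

C#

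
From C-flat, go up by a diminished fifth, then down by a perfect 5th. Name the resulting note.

Cbb

A diminished fifth up from Cb is Gbb (letter G, 6 semitones up).
A perfect fifth down from Gbb is Cbb (letter C, 7 semitones down).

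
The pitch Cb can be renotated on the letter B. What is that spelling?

B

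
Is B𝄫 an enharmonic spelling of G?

Two spellings are enharmonically equivalent only if they share a pitch class.
Here Bbb → 9, G → 7; 7 ≠ 9, so they are not.

No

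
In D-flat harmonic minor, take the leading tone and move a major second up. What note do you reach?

The leading tone of Db harmonic minor is C.
A major second (2 semitones) above C lands on the letter D, giving D.

D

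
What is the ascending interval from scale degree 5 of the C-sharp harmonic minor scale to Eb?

diminished sixth

Scale degree 5 of C# harmonic minor is G#.
G# up to Eb: letters G→E make it a sixth; 7 semitones makes it diminished.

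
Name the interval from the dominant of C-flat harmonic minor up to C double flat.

The dominant of Cb harmonic minor is Gb.
Gb up to Cbb: letters G→C make it a fourth; 4 semitones makes it diminished.

diminished fourth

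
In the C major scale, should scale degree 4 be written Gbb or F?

Each scale degree takes a distinct letter name. Degree 4 of a scale on C must use the letter F.
F and Gbb are enharmonically the same pitch, but only F uses the letter F, so it is the correct spelling here.

F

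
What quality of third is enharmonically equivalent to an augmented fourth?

An augmented fourth spans 6 semitones.
A third spanning 6 semitones is doubly augmented (the major third is 4).

doubly augmented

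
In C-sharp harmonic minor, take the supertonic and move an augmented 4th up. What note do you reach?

G##

The supertonic of C# harmonic minor is D#.
An augmented fourth (6 semitones) above D# lands on the letter G, giving G##.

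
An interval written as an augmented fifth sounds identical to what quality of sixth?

An augmented fifth spans 8 semitones.
A sixth spanning 8 semitones is minor (the major sixth is 9).

minor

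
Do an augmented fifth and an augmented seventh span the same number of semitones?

An augmented fifth spans 8 semitones; an augmented seventh spans 12.
The spans differ, so they are not enharmonic equivalents.

No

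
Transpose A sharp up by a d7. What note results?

A seventh above A lands on the letter G.
A diminished seventh spans 9 semitones, so A# moves to pitch class 7. On the letter G that is G.

G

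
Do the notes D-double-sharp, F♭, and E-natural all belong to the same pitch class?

D## is pitch class 4; Fb is pitch class 4; E is pitch class 4.
All spellings map to pitch class 4, so they are enharmonically equivalent.

Yes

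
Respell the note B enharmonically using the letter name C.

Cb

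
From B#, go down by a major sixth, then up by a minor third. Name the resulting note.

F#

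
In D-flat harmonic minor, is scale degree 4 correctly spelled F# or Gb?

Each scale degree takes a distinct letter name. Degree 4 of a scale on D must use the letter G.
Gb and F# are enharmonically the same pitch, but only Gb uses the letter G, so it is the correct spelling here.

Gb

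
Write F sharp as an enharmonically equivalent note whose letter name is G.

Gb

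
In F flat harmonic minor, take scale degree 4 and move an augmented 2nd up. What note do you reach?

Scale degree 4 of Fb harmonic minor is Bbb.
An augmented second (3 semitones) above Bbb lands on the letter C, giving C.

C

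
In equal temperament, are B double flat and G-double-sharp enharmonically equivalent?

Yes

Bbb is pitch class 9; G## is pitch class 9.
All spellings map to pitch class 9, so they are enharmonically equivalent.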